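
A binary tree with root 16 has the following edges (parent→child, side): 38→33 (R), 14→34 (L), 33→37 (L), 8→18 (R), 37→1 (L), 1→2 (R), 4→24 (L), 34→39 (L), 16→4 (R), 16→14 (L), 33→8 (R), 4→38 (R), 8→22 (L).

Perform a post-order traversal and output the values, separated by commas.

39, 34, 14, 24, 2, 1, 37, 22, 18, 8, 33, 38, 4, 16

Post-order visits the left subtree, then the right subtree, then the node.
At 16: go left to 14.
  At 14: go left to 34.
    At 34: go left to 39.
      39 is a leaf — visit 39.
    At 34: no right child.
    Visit 34.
  At 14: no right child.
  Visit 14.
At 16: go right to 4.
  At 4: go left to 24.
    24 is a leaf — visit 24.
  At 4: go right to 38.
    At 38: no left child.
    At 38: go right to 33.
      At 33: go left to 37.
        At 37: go left to 1.
          At 1: no left child.
          At 1: go right to 2.
            2 is a leaf — visit 2.
          Visit 1.
        At 37: no right child.
        Visit 37.
      At 33: go right to 8.
        At 8: go left to 22.
          22 is a leaf — visit 22.
        At 8: go right to 18.
          18 is a leaf — visit 18.
        Visit 8.
      Visit 33.
    Visit 38.
  Visit 4.
Visit 16.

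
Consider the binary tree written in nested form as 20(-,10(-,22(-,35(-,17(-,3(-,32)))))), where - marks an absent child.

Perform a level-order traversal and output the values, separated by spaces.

Level-order visits nodes level by level from the root, left to right within each level.
Level 0: 20
Level 1: 10
Level 2: 22
Level 3: 35
Level 4: 17
Level 5: 3
Level 6: 32

20 10 22 35 17 3 32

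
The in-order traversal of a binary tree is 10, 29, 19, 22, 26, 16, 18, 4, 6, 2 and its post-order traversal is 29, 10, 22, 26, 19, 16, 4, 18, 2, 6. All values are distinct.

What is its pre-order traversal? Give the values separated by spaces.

6 18 16 19 10 29 26 22 4 2

The last element of post-order is the root; it splits in-order into left and right subtrees.
Root 6: left subtree has 8 nodes {10, 29, 19, 22, 26, 16, 18, 4}, right has 1 {2}.
  Root 18: left subtree has 6 nodes {10, 29, 19, 22, 26, 16}, right has 1 {4}.
    Root 16: left subtree has 5 nodes {10, 29, 19, 22, 26}, right has 0 { }.
      Root 19: left subtree has 2 nodes {10, 29}, right has 2 {22, 26}.
        Root 10: left subtree has 0 nodes { }, right has 1 {29}.
        Root 26: left subtree has 1 node {22}, right has 0 { }.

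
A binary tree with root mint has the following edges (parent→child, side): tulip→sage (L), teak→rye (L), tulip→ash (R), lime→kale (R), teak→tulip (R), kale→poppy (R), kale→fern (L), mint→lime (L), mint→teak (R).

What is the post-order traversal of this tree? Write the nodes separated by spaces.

fern poppy kale lime rye sage ash tulip teak mint

Post-order visits the left subtree, then the right subtree, then the node.
At mint: go left to lime.
  At lime: no left child.
  At lime: go right to kale.
    At kale: go left to fern.
      fern is a leaf — visit fern.
    At kale: go right to poppy.
      poppy is a leaf — visit poppy.
    Visit kale.
  Visit lime.
At mint: go right to teak.
  At teak: go left to rye.
    rye is a leaf — visit rye.
  At teak: go right to tulip.
    At tulip: go left to sage.
      sage is a leaf — visit sage.
    At tulip: go right to ash.
      ash is a leaf — visit ash.
    Visit tulip.
  Visit teak.
Visit mint.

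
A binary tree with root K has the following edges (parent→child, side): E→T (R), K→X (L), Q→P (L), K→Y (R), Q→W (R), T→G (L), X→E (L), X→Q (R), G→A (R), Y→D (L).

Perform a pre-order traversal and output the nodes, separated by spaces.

K X E T G A Q P W Y D

Pre-order visits the node, then its left subtree, then its right subtree.
Visit K.
At K: go left to X.
  Visit X.
  At X: go left to E.
    Visit E.
    At E: no left child.
    At E: go right to T.
      Visit T.
      At T: go left to G.
        Visit G.
        At G: no left child.
        At G: go right to A.
          A is a leaf — visit A.
      At T: no right child.
  At X: go right to Q.
    Visit Q.
    At Q: go left to P.
      P is a leaf — visit P.
    At Q: go right to W.
      W is a leaf — visit W.
At K: go right to Y.
  Visit Y.
  At Y: go left to D.
    D is a leaf — visit D.
  At Y: no right child.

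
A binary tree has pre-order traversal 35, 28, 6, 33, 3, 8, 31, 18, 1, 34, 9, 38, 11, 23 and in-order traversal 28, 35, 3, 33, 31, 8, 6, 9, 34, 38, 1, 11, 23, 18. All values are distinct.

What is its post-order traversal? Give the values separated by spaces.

The first element of pre-order is the root; it splits in-order into left and right subtrees.
Root 35: left subtree has 1 node {28}, right has 12 {3, 33, 31, 8, 6, 9, 34, 38, 1, 11, 23, 18}.
  Root 6: left subtree has 4 nodes {3, 33, 31, 8}, right has 7 {9, 34, 38, 1, 11, 23, 18}.
    Root 33: left subtree has 1 node {3}, right has 2 {31, 8}.
      Root 8: left subtree has 1 node {31}, right has 0 { }.
    Root 18: left subtree has 6 nodes {9, 34, 38, 1, 11, 23}, right has 0 { }.
      Root 1: left subtree has 3 nodes {9, 34, 38}, right has 2 {11, 23}.
        Root 34: left subtree has 1 node {9}, right has 1 {38}.
        Root 11: left subtree has 0 nodes { }, right has 1 {23}.

28 3 31 8 33 9 38 34 23 11 1 18 6 35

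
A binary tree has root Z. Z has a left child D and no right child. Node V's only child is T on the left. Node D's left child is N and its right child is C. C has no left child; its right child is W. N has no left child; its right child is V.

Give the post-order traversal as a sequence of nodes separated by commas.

Post-order visits the left subtree, then the right subtree, then the node.
At Z: go left to D.
  At D: go left to N.
    At N: no left child.
    At N: go right to V.
      At V: go left to T.
        T is a leaf — visit T.
      At V: no right child.
      Visit V.
    Visit N.
  At D: go right to C.
    At C: no left child.
    At C: go right to W.
      W is a leaf — visit W.
    Visit C.
  Visit D.
At Z: no right child.
Visit Z.

T, V, N, W, C, D, Z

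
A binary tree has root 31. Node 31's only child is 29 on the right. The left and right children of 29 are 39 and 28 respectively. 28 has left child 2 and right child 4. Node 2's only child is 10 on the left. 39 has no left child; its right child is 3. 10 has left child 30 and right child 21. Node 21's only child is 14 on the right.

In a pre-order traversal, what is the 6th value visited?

Pre-order visits the node, then its left subtree, then its right subtree.
Visit 31.
At 31: no left child.
At 31: go right to 29.
  Visit 29.
  At 29: go left to 39.
    Visit 39.
    At 39: no left child.
    At 39: go right to 3.
      3 is a leaf — visit 3.
  At 29: go right to 28.
    Visit 28.
    At 28: go left to 2.
      Visit 2.
      At 2: go left to 10.
        Visit 10.
        At 10: go left to 30.
          30 is a leaf — visit 30.
        At 10: go right to 21.
          Visit 21.
          At 21: no left child.
          At 21: go right to 14.
            14 is a leaf — visit 14.
      At 2: no right child.
    At 28: go right to 4.
      4 is a leaf — visit 4.
Full pre-order sequence: 31, 29, 39, 3, 28, 2, 10, 30, 21, 14, 4.

2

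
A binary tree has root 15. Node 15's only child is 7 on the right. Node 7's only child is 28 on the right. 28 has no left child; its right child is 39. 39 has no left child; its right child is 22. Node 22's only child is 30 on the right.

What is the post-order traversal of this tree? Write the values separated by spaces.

Post-order visits the left subtree, then the right subtree, then the node.
At 15: no left child.
At 15: go right to 7.
  At 7: no left child.
  At 7: go right to 28.
    At 28: no left child.
    At 28: go right to 39.
      At 39: no left child.
      At 39: go right to 22.
        At 22: no left child.
        At 22: go right to 30.
          30 is a leaf — visit 30.
        Visit 22.
      Visit 39.
    Visit 28.
  Visit 7.
Visit 15.

30 22 39 28 7 15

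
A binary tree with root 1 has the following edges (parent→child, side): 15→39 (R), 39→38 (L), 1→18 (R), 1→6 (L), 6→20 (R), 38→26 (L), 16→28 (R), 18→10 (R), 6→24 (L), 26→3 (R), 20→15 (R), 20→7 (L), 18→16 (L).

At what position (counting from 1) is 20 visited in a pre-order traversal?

Pre-order visits the node, then its left subtree, then its right subtree.
Visit 1.
At 1: go left to 6.
  Visit 6.
  At 6: go left to 24.
    24 is a leaf — visit 24.
  At 6: go right to 20.
    Visit 20.
    At 20: go left to 7.
      7 is a leaf — visit 7.
    At 20: go right to 15.
      Visit 15.
      At 15: no left child.
      At 15: go right to 39.
        Visit 39.
        At 39: go left to 38.
          Visit 38.
          At 38: go left to 26.
            Visit 26.
            At 26: no left child.
            At 26: go right to 3.
              3 is a leaf — visit 3.
          At 38: no right child.
        At 39: no right child.
At 1: go right to 18.
  Visit 18.
  At 18: go left to 16.
    Visit 16.
    At 16: no left child.
    At 16: go right to 28.
      28 is a leaf — visit 28.
  At 18: go right to 10.
    10 is a leaf — visit 10.
Full pre-order sequence: 1, 6, 24, 20, 7, 15, 39, 38, 26, 3, 18, 16, 28, 10.

4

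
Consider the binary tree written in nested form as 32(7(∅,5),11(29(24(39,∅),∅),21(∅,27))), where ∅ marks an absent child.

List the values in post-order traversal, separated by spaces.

Post-order visits the left subtree, then the right subtree, then the node.
At 32: go left to 7.
  At 7: no left child.
  At 7: go right to 5.
    5 is a leaf — visit 5.
  Visit 7.
At 32: go right to 11.
  At 11: go left to 29.
    At 29: go left to 24.
      At 24: go left to 39.
        39 is a leaf — visit 39.
      At 24: no right child.
      Visit 24.
    At 29: no right child.
    Visit 29.
  At 11: go right to 21.
    At 21: no left child.
    At 21: go right to 27.
      27 is a leaf — visit 27.
    Visit 21.
  Visit 11.
Visit 32.

5 7 39 24 29 27 21 11 32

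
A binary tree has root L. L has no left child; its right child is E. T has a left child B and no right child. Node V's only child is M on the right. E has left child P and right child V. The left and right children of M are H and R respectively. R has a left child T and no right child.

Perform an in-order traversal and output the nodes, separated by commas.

In-order visits the left subtree, then the node, then the right subtree.
At L: no left child.
Visit L.
At L: go right to E.
  At E: go left to P.
    P is a leaf — visit P.
  Visit E.
  At E: go right to V.
    At V: no left child.
    Visit V.
    At V: go right to M.
      At M: go left to H.
        H is a leaf — visit H.
      Visit M.
      At M: go right to R.
        At R: go left to T.
          At T: go left to B.
            B is a leaf — visit B.
          Visit T.
          At T: no right child.
        Visit R.
        At R: no right child.

L, P, E, V, H, M, B, T, R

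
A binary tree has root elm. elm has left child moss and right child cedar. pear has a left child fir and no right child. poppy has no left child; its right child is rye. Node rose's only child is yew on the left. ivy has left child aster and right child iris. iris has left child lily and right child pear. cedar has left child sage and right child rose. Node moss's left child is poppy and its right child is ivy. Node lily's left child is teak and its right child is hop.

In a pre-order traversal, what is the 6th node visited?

Pre-order visits the node, then its left subtree, then its right subtree.
Visit elm.
At elm: go left to moss.
  Visit moss.
  At moss: go left to poppy.
    Visit poppy.
    At poppy: no left child.
    At poppy: go right to rye.
      rye is a leaf — visit rye.
  At moss: go right to ivy.
    Visit ivy.
    At ivy: go left to aster.
      aster is a leaf — visit aster.
    At ivy: go right to iris.
      Visit iris.
      At iris: go left to lily.
        Visit lily.
        At lily: go left to teak.
          teak is a leaf — visit teak.
        At lily: go right to hop.
          hop is a leaf — visit hop.
      At iris: go right to pear.
        Visit pear.
        At pear: go left to fir.
          fir is a leaf — visit fir.
        At pear: no right child.
At elm: go right to cedar.
  Visit cedar.
  At cedar: go left to sage.
    sage is a leaf — visit sage.
  At cedar: go right to rose.
    Visit rose.
    At rose: go left to yew.
      yew is a leaf — visit yew.
    At rose: no right child.
Full pre-order sequence: elm, moss, poppy, rye, ivy, aster, iris, lily, teak, hop, pear, fir, cedar, sage, rose, yew.

aster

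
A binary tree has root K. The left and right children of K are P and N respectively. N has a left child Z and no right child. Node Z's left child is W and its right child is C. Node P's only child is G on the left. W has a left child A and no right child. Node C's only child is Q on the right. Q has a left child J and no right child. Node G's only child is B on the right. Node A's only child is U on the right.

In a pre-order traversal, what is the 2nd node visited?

P

Pre-order visits the node, then its left subtree, then its right subtree.
Visit K.
At K: go left to P.
  Visit P.
  At P: go left to G.
    Visit G.
    At G: no left child.
    At G: go right to B.
      B is a leaf — visit B.
  At P: no right child.
At K: go right to N.
  Visit N.
  At N: go left to Z.
    Visit Z.
    At Z: go left to W.
      Visit W.
      At W: go left to A.
        Visit A.
        At A: no left child.
        At A: go right to U.
          U is a leaf — visit U.
      At W: no right child.
    At Z: go right to C.
      Visit C.
      At C: no left child.
      At C: go right to Q.
        Visit Q.
        At Q: go left to J.
          J is a leaf — visit J.
        At Q: no right child.
  At N: no right child.
Full pre-order sequence: K, P, G, B, N, Z, W, A, U, C, Q, J.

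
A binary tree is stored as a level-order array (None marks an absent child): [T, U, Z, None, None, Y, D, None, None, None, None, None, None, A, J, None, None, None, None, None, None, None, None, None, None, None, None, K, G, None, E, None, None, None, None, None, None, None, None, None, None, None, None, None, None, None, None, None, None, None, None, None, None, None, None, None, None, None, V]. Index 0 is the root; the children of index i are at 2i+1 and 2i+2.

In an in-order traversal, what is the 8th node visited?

In-order visits the left subtree, then the node, then the right subtree.
At T: go left to U.
  U is a leaf — visit U.
Visit T.
At T: go right to Z.
  At Z: go left to Y.
    Y is a leaf — visit Y.
  Visit Z.
  At Z: go right to D.
    At D: go left to A.
      At A: go left to K.
        K is a leaf — visit K.
      Visit A.
      At A: go right to G.
        At G: no left child.
        Visit G.
        At G: go right to V.
          V is a leaf — visit V.
    Visit D.
    At D: go right to J.
      At J: no left child.
      Visit J.
      At J: go right to E.
        E is a leaf — visit E.
Full in-order sequence: U, T, Y, Z, K, A, G, V, D, J, E.

V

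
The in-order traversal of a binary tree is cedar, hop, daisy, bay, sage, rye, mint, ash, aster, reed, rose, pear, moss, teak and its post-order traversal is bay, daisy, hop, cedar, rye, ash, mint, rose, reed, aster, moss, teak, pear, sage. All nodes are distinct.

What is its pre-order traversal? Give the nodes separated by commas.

sage, cedar, hop, daisy, bay, pear, aster, mint, rye, ash, reed, rose, teak, moss

The last element of post-order is the root; it splits in-order into left and right subtrees.
Root sage: left subtree has 4 nodes {cedar, hop, daisy, bay}, right has 9 {rye, mint, ash, aster, reed, rose, pear, moss, teak}.
  Root cedar: left subtree has 0 nodes { }, right has 3 {hop, daisy, bay}.
    Root hop: left subtree has 0 nodes { }, right has 2 {daisy, bay}.
      Root daisy: left subtree has 0 nodes { }, right has 1 {bay}.
  Root pear: left subtree has 6 nodes {rye, mint, ash, aster, reed, rose}, right has 2 {moss, teak}.
    Root aster: left subtree has 3 nodes {rye, mint, ash}, right has 2 {reed, rose}.
      Root mint: left subtree has 1 node {rye}, right has 1 {ash}.
      Root reed: left subtree has 0 nodes { }, right has 1 {rose}.
    Root teak: left subtree has 1 node {moss}, right has 0 { }.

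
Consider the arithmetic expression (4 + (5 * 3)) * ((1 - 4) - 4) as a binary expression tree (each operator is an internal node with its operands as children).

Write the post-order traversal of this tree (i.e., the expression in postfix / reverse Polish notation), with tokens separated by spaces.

4 5 3 * + 1 4 - 4 - *

Post-order on an expression tree gives postfix notation: for each operator, emit left operand, right operand, then the operator.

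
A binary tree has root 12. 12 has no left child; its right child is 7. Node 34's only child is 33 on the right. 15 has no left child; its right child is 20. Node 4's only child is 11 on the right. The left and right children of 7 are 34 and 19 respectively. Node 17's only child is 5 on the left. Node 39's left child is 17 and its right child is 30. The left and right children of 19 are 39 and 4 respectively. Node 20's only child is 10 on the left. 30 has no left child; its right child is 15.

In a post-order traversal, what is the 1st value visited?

Post-order visits the left subtree, then the right subtree, then the node.
At 12: no left child.
At 12: go right to 7.
  At 7: go left to 34.
    At 34: no left child.
    At 34: go right to 33.
      33 is a leaf — visit 33.
    Visit 34.
  At 7: go right to 19.
    At 19: go left to 39.
      At 39: go left to 17.
        At 17: go left to 5.
          5 is a leaf — visit 5.
        At 17: no right child.
        Visit 17.
      At 39: go right to 30.
        At 30: no left child.
        At 30: go right to 15.
          At 15: no left child.
          At 15: go right to 20.
            At 20: go left to 10.
              10 is a leaf — visit 10.
            At 20: no right child.
            Visit 20.
          Visit 15.
        Visit 30.
      Visit 39.
    At 19: go right to 4.
      At 4: no left child.
      At 4: go right to 11.
        11 is a leaf — visit 11.
      Visit 4.
    Visit 19.
  Visit 7.
Visit 12.
Full post-order sequence: 33, 34, 5, 17, 10, 20, 15, 30, 39, 11, 4, 19, 7, 12.

33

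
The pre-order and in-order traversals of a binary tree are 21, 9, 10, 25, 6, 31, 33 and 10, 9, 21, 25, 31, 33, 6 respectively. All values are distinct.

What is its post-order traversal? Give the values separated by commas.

10, 9, 33, 31, 6, 25, 21

The first element of pre-order is the root; it splits in-order into left and right subtrees.
Root 21: left subtree has 2 nodes {10, 9}, right has 4 {25, 31, 33, 6}.
  Root 9: left subtree has 1 node {10}, right has 0 { }.
  Root 25: left subtree has 0 nodes { }, right has 3 {31, 33, 6}.
    Root 6: left subtree has 2 nodes {31, 33}, right has 0 { }.
      Root 31: left subtree has 0 nodes { }, right has 1 {33}.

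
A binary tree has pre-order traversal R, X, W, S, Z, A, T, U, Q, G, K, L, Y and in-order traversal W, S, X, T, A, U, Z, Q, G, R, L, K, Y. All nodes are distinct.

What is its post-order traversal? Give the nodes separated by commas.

The first element of pre-order is the root; it splits in-order into left and right subtrees.
Root R: left subtree has 9 nodes {W, S, X, T, A, U, Z, Q, G}, right has 3 {L, K, Y}.
  Root X: left subtree has 2 nodes {W, S}, right has 6 {T, A, U, Z, Q, G}.
    Root W: left subtree has 0 nodes { }, right has 1 {S}.
    Root Z: left subtree has 3 nodes {T, A, U}, right has 2 {Q, G}.
      Root A: left subtree has 1 node {T}, right has 1 {U}.
      Root Q: left subtree has 0 nodes { }, right has 1 {G}.
  Root K: left subtree has 1 node {L}, right has 1 {Y}.

S, W, T, U, A, G, Q, Z, X, L, Y, K, R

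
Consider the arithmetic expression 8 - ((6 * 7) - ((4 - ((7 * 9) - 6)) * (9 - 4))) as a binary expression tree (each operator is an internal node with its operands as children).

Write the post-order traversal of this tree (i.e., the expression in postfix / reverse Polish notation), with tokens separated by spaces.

Post-order on an expression tree gives postfix notation: for each operator, emit left operand, right operand, then the operator.

8 6 7 * 4 7 9 * 6 - - 9 4 - * - -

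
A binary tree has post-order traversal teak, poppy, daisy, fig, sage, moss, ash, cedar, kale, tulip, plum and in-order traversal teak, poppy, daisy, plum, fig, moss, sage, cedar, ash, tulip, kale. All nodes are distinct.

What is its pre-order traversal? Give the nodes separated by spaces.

plum daisy poppy teak tulip cedar moss fig sage ash kale

The last element of post-order is the root; it splits in-order into left and right subtrees.
Root plum: left subtree has 3 nodes {teak, poppy, daisy}, right has 7 {fig, moss, sage, cedar, ash, tulip, kale}.
  Root daisy: left subtree has 2 nodes {teak, poppy}, right has 0 { }.
    Root poppy: left subtree has 1 node {teak}, right has 0 { }.
  Root tulip: left subtree has 5 nodes {fig, moss, sage, cedar, ash}, right has 1 {kale}.
    Root cedar: left subtree has 3 nodes {fig, moss, sage}, right has 1 {ash}.
      Root moss: left subtree has 1 node {fig}, right has 1 {sage}.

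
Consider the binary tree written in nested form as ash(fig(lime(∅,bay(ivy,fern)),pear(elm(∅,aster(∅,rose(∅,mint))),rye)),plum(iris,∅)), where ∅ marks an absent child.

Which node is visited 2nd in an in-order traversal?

In-order visits the left subtree, then the node, then the right subtree.
At ash: go left to fig.
  At fig: go left to lime.
    At lime: no left child.
    Visit lime.
    At lime: go right to bay.
      At bay: go left to ivy.
        ivy is a leaf — visit ivy.
      Visit bay.
      At bay: go right to fern.
        fern is a leaf — visit fern.
  Visit fig.
  At fig: go right to pear.
    At pear: go left to elm.
      At elm: no left child.
      Visit elm.
      At elm: go right to aster.
        At aster: no left child.
        Visit aster.
        At aster: go right to rose.
          At rose: no left child.
          Visit rose.
          At rose: go right to mint.
            mint is a leaf — visit mint.
    Visit pear.
    At pear: go right to rye.
      rye is a leaf — visit rye.
Visit ash.
At ash: go right to plum.
  At plum: go left to iris.
    iris is a leaf — visit iris.
  Visit plum.
  At plum: no right child.
Full in-order sequence: lime, ivy, bay, fern, fig, elm, aster, rose, mint, pear, rye, ash, iris, plum.

ivy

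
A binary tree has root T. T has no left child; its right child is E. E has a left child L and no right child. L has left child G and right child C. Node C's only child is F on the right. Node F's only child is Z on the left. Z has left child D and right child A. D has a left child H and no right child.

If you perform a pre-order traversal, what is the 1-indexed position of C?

Pre-order visits the node, then its left subtree, then its right subtree.
Visit T.
At T: no left child.
At T: go right to E.
  Visit E.
  At E: go left to L.
    Visit L.
    At L: go left to G.
      G is a leaf — visit G.
    At L: go right to C.
      Visit C.
      At C: no left child.
      At C: go right to F.
        Visit F.
        At F: go left to Z.
          Visit Z.
          At Z: go left to D.
            Visit D.
            At D: go left to H.
              H is a leaf — visit H.
            At D: no right child.
          At Z: go right to A.
            A is a leaf — visit A.
        At F: no right child.
  At E: no right child.
Full pre-order sequence: T, E, L, G, C, F, Z, D, H, A.

5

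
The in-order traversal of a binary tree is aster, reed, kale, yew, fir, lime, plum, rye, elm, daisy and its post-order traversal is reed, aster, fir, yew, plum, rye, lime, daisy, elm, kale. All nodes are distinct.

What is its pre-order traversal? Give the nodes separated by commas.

kale, aster, reed, elm, lime, yew, fir, rye, plum, daisy

The last element of post-order is the root; it splits in-order into left and right subtrees.
Root kale: left subtree has 2 nodes {aster, reed}, right has 7 {yew, fir, lime, plum, rye, elm, daisy}.
  Root aster: left subtree has 0 nodes { }, right has 1 {reed}.
  Root elm: left subtree has 5 nodes {yew, fir, lime, plum, rye}, right has 1 {daisy}.
    Root lime: left subtree has 2 nodes {yew, fir}, right has 2 {plum, rye}.
      Root yew: left subtree has 0 nodes { }, right has 1 {fir}.
      Root rye: left subtree has 1 node {plum}, right has 0 { }.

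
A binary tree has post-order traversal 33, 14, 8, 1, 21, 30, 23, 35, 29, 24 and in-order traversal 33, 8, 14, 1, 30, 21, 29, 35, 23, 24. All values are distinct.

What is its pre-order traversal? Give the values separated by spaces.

24 29 30 1 8 33 14 21 35 23

The last element of post-order is the root; it splits in-order into left and right subtrees.
Root 24: left subtree has 9 nodes {33, 8, 14, 1, 30, 21, 29, 35, 23}, right has 0 { }.
  Root 29: left subtree has 6 nodes {33, 8, 14, 1, 30, 21}, right has 2 {35, 23}.
    Root 30: left subtree has 4 nodes {33, 8, 14, 1}, right has 1 {21}.
      Root 1: left subtree has 3 nodes {33, 8, 14}, right has 0 { }.
        Root 8: left subtree has 1 node {33}, right has 1 {14}.
    Root 35: left subtree has 0 nodes { }, right has 1 {23}.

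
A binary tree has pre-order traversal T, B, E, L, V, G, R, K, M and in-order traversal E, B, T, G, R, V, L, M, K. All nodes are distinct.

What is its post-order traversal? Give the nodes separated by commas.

The first element of pre-order is the root; it splits in-order into left and right subtrees.
Root T: left subtree has 2 nodes {E, B}, right has 6 {G, R, V, L, M, K}.
  Root B: left subtree has 1 node {E}, right has 0 { }.
  Root L: left subtree has 3 nodes {G, R, V}, right has 2 {M, K}.
    Root V: left subtree has 2 nodes {G, R}, right has 0 { }.
      Root G: left subtree has 0 nodes { }, right has 1 {R}.
    Root K: left subtree has 1 node {M}, right has 0 { }.

E, B, R, G, V, M, K, L, T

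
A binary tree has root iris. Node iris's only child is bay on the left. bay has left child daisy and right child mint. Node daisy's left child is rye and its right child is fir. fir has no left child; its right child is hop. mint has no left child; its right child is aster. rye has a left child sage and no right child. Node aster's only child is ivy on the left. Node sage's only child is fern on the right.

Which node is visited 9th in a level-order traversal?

Level-order visits nodes level by level from the root, left to right within each level.
Level 0: iris
Level 1: bay
Level 2: daisy, mint
Level 3: rye, fir, aster
Level 4: sage, hop, ivy
Level 5: fern
Full level-order sequence: iris, bay, daisy, mint, rye, fir, aster, sage, hop, ivy, fern.

hop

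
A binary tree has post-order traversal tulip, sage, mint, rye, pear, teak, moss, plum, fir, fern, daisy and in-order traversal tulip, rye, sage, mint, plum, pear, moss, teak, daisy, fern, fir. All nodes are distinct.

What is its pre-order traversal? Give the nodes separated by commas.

The last element of post-order is the root; it splits in-order into left and right subtrees.
Root daisy: left subtree has 8 nodes {tulip, rye, sage, mint, plum, pear, moss, teak}, right has 2 {fern, fir}.
  Root plum: left subtree has 4 nodes {tulip, rye, sage, mint}, right has 3 {pear, moss, teak}.
    Root rye: left subtree has 1 node {tulip}, right has 2 {sage, mint}.
      Root mint: left subtree has 1 node {sage}, right has 0 { }.
    Root moss: left subtree has 1 node {pear}, right has 1 {teak}.
  Root fern: left subtree has 0 nodes { }, right has 1 {fir}.

daisy, plum, rye, tulip, mint, sage, moss, pear, teak, fern, fir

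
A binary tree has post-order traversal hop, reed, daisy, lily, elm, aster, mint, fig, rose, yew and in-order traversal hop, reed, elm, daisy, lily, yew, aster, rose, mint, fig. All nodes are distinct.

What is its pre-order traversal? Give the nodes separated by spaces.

The last element of post-order is the root; it splits in-order into left and right subtrees.
Root yew: left subtree has 5 nodes {hop, reed, elm, daisy, lily}, right has 4 {aster, rose, mint, fig}.
  Root elm: left subtree has 2 nodes {hop, reed}, right has 2 {daisy, lily}.
    Root reed: left subtree has 1 node {hop}, right has 0 { }.
    Root lily: left subtree has 1 node {daisy}, right has 0 { }.
  Root rose: left subtree has 1 node {aster}, right has 2 {mint, fig}.
    Root fig: left subtree has 1 node {mint}, right has 0 { }.

yew elm reed hop lily daisy rose aster fig mint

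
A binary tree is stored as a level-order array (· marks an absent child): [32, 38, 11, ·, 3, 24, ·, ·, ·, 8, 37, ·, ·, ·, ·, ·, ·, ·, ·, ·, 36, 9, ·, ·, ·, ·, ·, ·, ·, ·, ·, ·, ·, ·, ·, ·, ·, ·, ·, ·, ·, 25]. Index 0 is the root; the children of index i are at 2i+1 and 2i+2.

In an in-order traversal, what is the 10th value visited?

In-order visits the left subtree, then the node, then the right subtree.
At 32: go left to 38.
  At 38: no left child.
  Visit 38.
  At 38: go right to 3.
    At 3: go left to 8.
      At 8: no left child.
      Visit 8.
      At 8: go right to 36.
        At 36: go left to 25.
          25 is a leaf — visit 25.
        Visit 36.
        At 36: no right child.
    Visit 3.
    At 3: go right to 37.
      At 37: go left to 9.
        9 is a leaf — visit 9.
      Visit 37.
      At 37: no right child.
Visit 32.
At 32: go right to 11.
  At 11: go left to 24.
    24 is a leaf — visit 24.
  Visit 11.
  At 11: no right child.
Full in-order sequence: 38, 8, 25, 36, 3, 9, 37, 32, 24, 11.

11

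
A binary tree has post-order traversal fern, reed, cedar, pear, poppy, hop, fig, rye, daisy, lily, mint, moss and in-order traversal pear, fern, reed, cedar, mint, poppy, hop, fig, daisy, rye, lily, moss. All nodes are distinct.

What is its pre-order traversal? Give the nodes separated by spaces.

The last element of post-order is the root; it splits in-order into left and right subtrees.
Root moss: left subtree has 11 nodes {pear, fern, reed, cedar, mint, poppy, hop, fig, daisy, rye, lily}, right has 0 { }.
  Root mint: left subtree has 4 nodes {pear, fern, reed, cedar}, right has 6 {poppy, hop, fig, daisy, rye, lily}.
    Root pear: left subtree has 0 nodes { }, right has 3 {fern, reed, cedar}.
      Root cedar: left subtree has 2 nodes {fern, reed}, right has 0 { }.
        Root reed: left subtree has 1 node {fern}, right has 0 { }.
    Root lily: left subtree has 5 nodes {poppy, hop, fig, daisy, rye}, right has 0 { }.
      Root daisy: left subtree has 3 nodes {poppy, hop, fig}, right has 1 {rye}.
        Root fig: left subtree has 2 nodes {poppy, hop}, right has 0 { }.
          Root hop: left subtree has 1 node {poppy}, right has 0 { }.

moss mint pear cedar reed fern lily daisy fig hop poppy rye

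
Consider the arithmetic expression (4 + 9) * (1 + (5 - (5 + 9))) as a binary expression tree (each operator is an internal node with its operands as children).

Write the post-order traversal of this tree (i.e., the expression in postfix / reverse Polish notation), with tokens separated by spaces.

4 9 + 1 5 5 9 + - + *

Post-order on an expression tree gives postfix notation: for each operator, emit left operand, right operand, then the operator.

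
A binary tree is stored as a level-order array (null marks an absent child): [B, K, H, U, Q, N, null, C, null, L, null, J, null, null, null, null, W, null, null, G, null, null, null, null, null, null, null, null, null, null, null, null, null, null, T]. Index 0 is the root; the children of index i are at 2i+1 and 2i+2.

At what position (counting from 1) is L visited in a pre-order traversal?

Pre-order visits the node, then its left subtree, then its right subtree.
Visit B.
At B: go left to K.
  Visit K.
  At K: go left to U.
    Visit U.
    At U: go left to C.
      Visit C.
      At C: no left child.
      At C: go right to W.
        Visit W.
        At W: no left child.
        At W: go right to T.
          T is a leaf — visit T.
    At U: no right child.
  At K: go right to Q.
    Visit Q.
    At Q: go left to L.
      Visit L.
      At L: go left to G.
        G is a leaf — visit G.
      At L: no right child.
    At Q: no right child.
At B: go right to H.
  Visit H.
  At H: go left to N.
    Visit N.
    At N: go left to J.
      J is a leaf — visit J.
    At N: no right child.
  At H: no right child.
Full pre-order sequence: B, K, U, C, W, T, Q, L, G, H, N, J.

8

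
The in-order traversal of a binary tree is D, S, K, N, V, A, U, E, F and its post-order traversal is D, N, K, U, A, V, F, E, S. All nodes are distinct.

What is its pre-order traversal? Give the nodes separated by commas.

The last element of post-order is the root; it splits in-order into left and right subtrees.
Root S: left subtree has 1 node {D}, right has 7 {K, N, V, A, U, E, F}.
  Root E: left subtree has 5 nodes {K, N, V, A, U}, right has 1 {F}.
    Root V: left subtree has 2 nodes {K, N}, right has 2 {A, U}.
      Root K: left subtree has 0 nodes { }, right has 1 {N}.
      Root A: left subtree has 0 nodes { }, right has 1 {U}.

S, D, E, V, K, N, A, U, F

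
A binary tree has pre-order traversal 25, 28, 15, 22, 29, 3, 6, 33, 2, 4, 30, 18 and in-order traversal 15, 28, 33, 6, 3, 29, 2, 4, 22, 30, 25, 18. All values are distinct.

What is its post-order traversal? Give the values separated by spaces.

15 33 6 3 4 2 29 30 22 28 18 25

The first element of pre-order is the root; it splits in-order into left and right subtrees.
Root 25: left subtree has 10 nodes {15, 28, 33, 6, 3, 29, 2, 4, 22, 30}, right has 1 {18}.
  Root 28: left subtree has 1 node {15}, right has 8 {33, 6, 3, 29, 2, 4, 22, 30}.
    Root 22: left subtree has 6 nodes {33, 6, 3, 29, 2, 4}, right has 1 {30}.
      Root 29: left subtree has 3 nodes {33, 6, 3}, right has 2 {2, 4}.
        Root 3: left subtree has 2 nodes {33, 6}, right has 0 { }.
          Root 6: left subtree has 1 node {33}, right has 0 { }.
        Root 2: left subtree has 0 nodes { }, right has 1 {4}.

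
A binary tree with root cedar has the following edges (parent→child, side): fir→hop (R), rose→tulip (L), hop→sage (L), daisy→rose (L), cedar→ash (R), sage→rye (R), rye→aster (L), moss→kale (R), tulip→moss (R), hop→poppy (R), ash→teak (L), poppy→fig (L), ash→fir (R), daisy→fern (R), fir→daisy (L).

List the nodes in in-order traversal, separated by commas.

In-order visits the left subtree, then the node, then the right subtree.
At cedar: no left child.
Visit cedar.
At cedar: go right to ash.
  At ash: go left to teak.
    teak is a leaf — visit teak.
  Visit ash.
  At ash: go right to fir.
    At fir: go left to daisy.
      At daisy: go left to rose.
        At rose: go left to tulip.
          At tulip: no left child.
          Visit tulip.
          At tulip: go right to moss.
            At moss: no left child.
            Visit moss.
            At moss: go right to kale.
              kale is a leaf — visit kale.
        Visit rose.
        At rose: no right child.
      Visit daisy.
      At daisy: go right to fern.
        fern is a leaf — visit fern.
    Visit fir.
    At fir: go right to hop.
      At hop: go left to sage.
        At sage: no left child.
        Visit sage.
        At sage: go right to rye.
          At rye: go left to aster.
            aster is a leaf — visit aster.
          Visit rye.
          At rye: no right child.
      Visit hop.
      At hop: go right to poppy.
        At poppy: go left to fig.
          fig is a leaf — visit fig.
        Visit poppy.
        At poppy: no right child.

cedar, teak, ash, tulip, moss, kale, rose, daisy, fern, fir, sage, aster, rye, hop, fig, poppy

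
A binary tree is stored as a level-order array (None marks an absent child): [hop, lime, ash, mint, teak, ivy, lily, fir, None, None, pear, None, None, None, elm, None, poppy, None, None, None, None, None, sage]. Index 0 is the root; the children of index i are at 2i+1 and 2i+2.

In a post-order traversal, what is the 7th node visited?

lime

Post-order visits the left subtree, then the right subtree, then the node.
At hop: go left to lime.
  At lime: go left to mint.
    At mint: go left to fir.
      At fir: no left child.
      At fir: go right to poppy.
        poppy is a leaf — visit poppy.
      Visit fir.
    At mint: no right child.
    Visit mint.
  At lime: go right to teak.
    At teak: no left child.
    At teak: go right to pear.
      At pear: no left child.
      At pear: go right to sage.
        sage is a leaf — visit sage.
      Visit pear.
    Visit teak.
  Visit lime.
At hop: go right to ash.
  At ash: go left to ivy.
    ivy is a leaf — visit ivy.
  At ash: go right to lily.
    At lily: no left child.
    At lily: go right to elm.
      elm is a leaf — visit elm.
    Visit lily.
  Visit ash.
Visit hop.
Full post-order sequence: poppy, fir, mint, sage, pear, teak, lime, ivy, elm, lily, ash, hop.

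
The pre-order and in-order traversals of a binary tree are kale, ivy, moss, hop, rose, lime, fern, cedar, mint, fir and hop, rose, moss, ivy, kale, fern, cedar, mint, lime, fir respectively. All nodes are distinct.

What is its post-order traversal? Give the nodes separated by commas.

rose, hop, moss, ivy, mint, cedar, fern, fir, lime, kale

The first element of pre-order is the root; it splits in-order into left and right subtrees.
Root kale: left subtree has 4 nodes {hop, rose, moss, ivy}, right has 5 {fern, cedar, mint, lime, fir}.
  Root ivy: left subtree has 3 nodes {hop, rose, moss}, right has 0 { }.
    Root moss: left subtree has 2 nodes {hop, rose}, right has 0 { }.
      Root hop: left subtree has 0 nodes { }, right has 1 {rose}.
  Root lime: left subtree has 3 nodes {fern, cedar, mint}, right has 1 {fir}.
    Root fern: left subtree has 0 nodes { }, right has 2 {cedar, mint}.
      Root cedar: left subtree has 0 nodes { }, right has 1 {mint}.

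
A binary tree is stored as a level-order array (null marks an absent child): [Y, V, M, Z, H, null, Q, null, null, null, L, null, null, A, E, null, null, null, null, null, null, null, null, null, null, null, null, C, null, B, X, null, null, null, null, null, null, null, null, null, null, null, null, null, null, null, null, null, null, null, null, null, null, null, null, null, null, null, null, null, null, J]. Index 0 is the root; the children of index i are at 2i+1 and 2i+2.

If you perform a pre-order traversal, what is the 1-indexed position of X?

Pre-order visits the node, then its left subtree, then its right subtree.
Visit Y.
At Y: go left to V.
  Visit V.
  At V: go left to Z.
    Z is a leaf — visit Z.
  At V: go right to H.
    Visit H.
    At H: no left child.
    At H: go right to L.
      L is a leaf — visit L.
At Y: go right to M.
  Visit M.
  At M: no left child.
  At M: go right to Q.
    Visit Q.
    At Q: go left to A.
      Visit A.
      At A: go left to C.
        C is a leaf — visit C.
      At A: no right child.
    At Q: go right to E.
      Visit E.
      At E: go left to B.
        B is a leaf — visit B.
      At E: go right to X.
        Visit X.
        At X: go left to J.
          J is a leaf — visit J.
        At X: no right child.
Full pre-order sequence: Y, V, Z, H, L, M, Q, A, C, E, B, X, J.

12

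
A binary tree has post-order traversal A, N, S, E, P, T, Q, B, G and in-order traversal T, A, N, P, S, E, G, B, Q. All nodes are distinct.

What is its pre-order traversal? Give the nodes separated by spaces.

G T P N A E S B Q

The last element of post-order is the root; it splits in-order into left and right subtrees.
Root G: left subtree has 6 nodes {T, A, N, P, S, E}, right has 2 {B, Q}.
  Root T: left subtree has 0 nodes { }, right has 5 {A, N, P, S, E}.
    Root P: left subtree has 2 nodes {A, N}, right has 2 {S, E}.
      Root N: left subtree has 1 node {A}, right has 0 { }.
      Root E: left subtree has 1 node {S}, right has 0 { }.
  Root B: left subtree has 0 nodes { }, right has 1 {Q}.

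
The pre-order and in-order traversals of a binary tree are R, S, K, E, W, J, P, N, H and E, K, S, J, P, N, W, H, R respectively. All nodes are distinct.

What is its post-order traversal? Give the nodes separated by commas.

E, K, N, P, J, H, W, S, R

The first element of pre-order is the root; it splits in-order into left and right subtrees.
Root R: left subtree has 8 nodes {E, K, S, J, P, N, W, H}, right has 0 { }.
  Root S: left subtree has 2 nodes {E, K}, right has 5 {J, P, N, W, H}.
    Root K: left subtree has 1 node {E}, right has 0 { }.
    Root W: left subtree has 3 nodes {J, P, N}, right has 1 {H}.
      Root J: left subtree has 0 nodes { }, right has 2 {P, N}.
        Root P: left subtree has 0 nodes { }, right has 1 {N}.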